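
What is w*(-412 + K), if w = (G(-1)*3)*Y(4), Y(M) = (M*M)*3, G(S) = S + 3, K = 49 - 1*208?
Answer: -164448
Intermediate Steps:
K = -159 (K = 49 - 208 = -159)
G(S) = 3 + S
Y(M) = 3*M² (Y(M) = M²*3 = 3*M²)
w = 288 (w = ((3 - 1)*3)*(3*4²) = (2*3)*(3*16) = 6*48 = 288)
w*(-412 + K) = 288*(-412 - 159) = 288*(-571) = -164448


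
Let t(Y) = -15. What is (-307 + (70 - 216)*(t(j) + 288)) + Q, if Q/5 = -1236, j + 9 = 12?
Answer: -46345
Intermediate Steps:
j = 3 (j = -9 + 12 = 3)
Q = -6180 (Q = 5*(-1236) = -6180)
(-307 + (70 - 216)*(t(j) + 288)) + Q = (-307 + (70 - 216)*(-15 + 288)) - 6180 = (-307 - 146*273) - 6180 = (-307 - 39858) - 6180 = -40165 - 6180 = -46345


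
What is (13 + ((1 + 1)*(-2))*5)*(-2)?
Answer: 14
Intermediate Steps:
(13 + ((1 + 1)*(-2))*5)*(-2) = (13 + (2*(-2))*5)*(-2) = (13 - 4*5)*(-2) = (13 - 20)*(-2) = -7*(-2) = 14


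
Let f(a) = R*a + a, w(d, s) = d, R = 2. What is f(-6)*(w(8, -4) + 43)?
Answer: -918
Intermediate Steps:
f(a) = 3*a (f(a) = 2*a + a = 3*a)
f(-6)*(w(8, -4) + 43) = (3*(-6))*(8 + 43) = -18*51 = -918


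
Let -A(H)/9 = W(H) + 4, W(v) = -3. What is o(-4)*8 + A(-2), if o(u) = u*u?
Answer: 119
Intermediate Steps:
o(u) = u²
A(H) = -9 (A(H) = -9*(-3 + 4) = -9*1 = -9)
o(-4)*8 + A(-2) = (-4)²*8 - 9 = 16*8 - 9 = 128 - 9 = 119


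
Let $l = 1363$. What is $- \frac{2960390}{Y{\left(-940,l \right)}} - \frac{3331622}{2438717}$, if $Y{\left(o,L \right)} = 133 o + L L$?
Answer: $- \frac{12992418108508}{4225684443033} \approx -3.0746$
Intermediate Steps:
$Y{\left(o,L \right)} = L^{2} + 133 o$ ($Y{\left(o,L \right)} = 133 o + L^{2} = L^{2} + 133 o$)
$- \frac{2960390}{Y{\left(-940,l \right)}} - \frac{3331622}{2438717} = - \frac{2960390}{1363^{2} + 133 \left(-940\right)} - \frac{3331622}{2438717} = - \frac{2960390}{1857769 - 125020} - \frac{3331622}{2438717} = - \frac{2960390}{1732749} - \frac{3331622}{2438717} = - \frac{12992418108508}{4225684443033}$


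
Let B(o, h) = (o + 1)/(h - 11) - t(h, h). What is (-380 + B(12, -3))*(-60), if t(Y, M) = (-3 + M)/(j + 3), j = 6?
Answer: 159710/7 ≈ 22816.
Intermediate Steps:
t(Y, M) = -⅓ + M/9 (t(Y, M) = (-3 + M)/(6 + 3) = (-3 + M)/9 = (-3 + M)*(⅑) = -⅓ + M/9)
B(o, h) = ⅓ - h/9 + (1 + o)/(-11 + h) (B(o, h) = (o + 1)/(h - 11) - (-⅓ + h/9) = (1 + o)/(-11 + h) + (⅓ - h/9) = ⅓ - h/9 + (1 + o)/(-11 + h))
(-380 + B(12, -3))*(-60) = (-380 + (-24 - 1*(-3)² + 9*12 + 14*(-3))/(9*(-11 - 3)))*(-60) = (-380 + (⅑)*(-24 - 1*9 + 108 - 42)/(-14))*(-60) = (-380 + (⅑)*(-1/14)*(-24 - 9 + 108 - 42))*(-60) = (-380 + (⅑)*(-1/14)*33)*(-60) = (-380 - 11/42)*(-60) = -15971/42*(-60) = 159710/7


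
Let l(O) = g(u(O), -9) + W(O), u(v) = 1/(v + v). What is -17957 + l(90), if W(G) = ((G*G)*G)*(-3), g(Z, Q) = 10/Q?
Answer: -19844623/9 ≈ -2.2050e+6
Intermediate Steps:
u(v) = 1/(2*v)
W(G) = -3*G³ (W(G) = (G²*G)*(-3) = G³*(-3) = -3*G³)
l(O) = -10/9 - 3*O³ (l(O) = 10/(-9) - 3*O³ = 10*(-⅑) - 3*O³ = -10/9 - 3*O³)
-17957 + l(90) = -17957 + (-10/9 - 3*90³) = -17957 + (-10/9 - 3*729000) = -17957 + (-10/9 - 2187000) = -17957 - 19683010/9 = -19844623/9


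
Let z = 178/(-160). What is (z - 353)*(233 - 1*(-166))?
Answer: -11303271/80 ≈ -1.4129e+5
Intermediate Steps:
z = -89/80 (z = 178*(-1/160) = -89/80 ≈ -1.1125)
(z - 353)*(233 - 1*(-166)) = (-89/80 - 353)*(233 - 1*(-166)) = -28329*(233 + 166)/80 = -28329/80*399 = -11303271/80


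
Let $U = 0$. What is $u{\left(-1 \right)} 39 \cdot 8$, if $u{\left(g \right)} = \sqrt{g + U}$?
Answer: $312 i \approx 312.0 i$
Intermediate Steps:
$u{\left(g \right)} = \sqrt{g}$ ($u{\left(g \right)} = \sqrt{g + 0} = \sqrt{g}$)
$u{\left(-1 \right)} 39 \cdot 8 = \sqrt{-1} \cdot 39 \cdot 8 = i 39 \cdot 8 = 39 i 8 = 312 i$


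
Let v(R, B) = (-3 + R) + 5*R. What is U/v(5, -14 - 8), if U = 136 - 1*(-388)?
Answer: 524/27 ≈ 19.407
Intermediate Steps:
v(R, B) = -3 + 6*R
U = 524 (U = 136 + 388 = 524)
U/v(5, -14 - 8) = 524/(-3 + 6*5) = 524/(-3 + 30) = 524/27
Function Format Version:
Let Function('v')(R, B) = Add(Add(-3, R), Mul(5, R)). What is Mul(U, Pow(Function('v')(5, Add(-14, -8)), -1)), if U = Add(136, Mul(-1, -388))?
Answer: Rational(524, 27) ≈ 19.407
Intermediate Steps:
Function('v')(R, B) = Add(-3, Mul(6, R))
U = 524 (U = Add(136, 388) = 524)
Mul(U, Pow(Function('v')(5, Add(-14, -8)), -1)) = Mul(524, Pow(Add(-3, Mul(6, 5)), -1)) = Mul(524, Pow(Add(-3, 30), -1)) = Mul(524, Pow(27, -1)) = Mul(524, Rational(1, 27)) = Rational(524, 27)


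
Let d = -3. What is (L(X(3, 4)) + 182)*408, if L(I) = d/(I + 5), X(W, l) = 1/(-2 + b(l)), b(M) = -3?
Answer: 74001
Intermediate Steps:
X(W, l) = -⅕ (X(W, l) = 1/(-2 - 3) = 1/(-5) = -⅕)
L(I) = -3/(5 + I) (L(I) = -3/(I + 5) = -3/(5 + I))
(L(X(3, 4)) + 182)*408 = (-3/(5 - ⅕) + 182)*408 = (-3/24/5 + 182)*408 = (-3*5/24 + 182)*408 = (-5/8 + 182)*408 = (1451/8)*408 = 74001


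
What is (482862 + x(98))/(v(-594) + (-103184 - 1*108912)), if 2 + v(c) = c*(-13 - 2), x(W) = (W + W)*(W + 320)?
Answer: -282395/101594 ≈ -2.7796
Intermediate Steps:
x(W) = 2*W*(320 + W) (x(W) = (2*W)*(320 + W) = 2*W*(320 + W))
v(c) = -2 - 15*c (v(c) = -2 + c*(-13 - 2) = -2 + c*(-15) = -2 - 15*c)
(482862 + x(98))/(v(-594) + (-103184 - 1*108912)) = (482862 + 2*98*(320 + 98))/((-2 - 15*(-594)) + (-103184 - 1*108912)) = (482862 + 2*98*418)/((-2 + 8910) + (-103184 - 108912)) = (482862 + 81928)/(8908 - 212096) = 564790/(-203188) = 564790*(-1/203188) = -282395/101594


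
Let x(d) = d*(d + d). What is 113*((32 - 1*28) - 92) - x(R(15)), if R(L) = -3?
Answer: -9962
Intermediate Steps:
x(d) = 2*d**2 (x(d) = d*(2*d) = 2*d**2)
113*((32 - 1*28) - 92) - x(R(15)) = 113*((32 - 1*28) - 92) - 2*(-3)**2 = 113*((32 - 28) - 92) - 2*9 = 113*(4 - 92) - 1*18 = 113*(-88) - 18 = -9944 - 18 = -9962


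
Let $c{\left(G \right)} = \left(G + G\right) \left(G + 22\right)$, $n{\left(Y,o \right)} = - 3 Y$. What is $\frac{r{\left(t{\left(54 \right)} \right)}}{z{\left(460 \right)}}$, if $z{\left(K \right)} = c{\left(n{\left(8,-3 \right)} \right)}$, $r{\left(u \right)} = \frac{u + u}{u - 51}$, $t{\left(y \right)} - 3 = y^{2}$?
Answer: $\frac{973}{45888} \approx 0.021204$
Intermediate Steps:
$t{\left(y \right)} = 3 + y^{2}$
$c{\left(G \right)} = 2 G \left(22 + G\right)$
$r{\left(u \right)} = \frac{2 u}{-51 + u}$
$z{\left(K \right)} = 96$ ($z{\left(K \right)} = 2 \left(\left(-3\right) 8\right) \left(22 - 24\right) = 2 \left(-24\right) \left(22 - 24\right) = 2 \left(-24\right) \left(-2\right) = 96$)
$\frac{r{\left(t{\left(54 \right)} \right)}}{z{\left(460 \right)}} = \frac{2 \left(3 + 54^{2}\right) \frac{1}{-51 + \left(3 + 54^{2}\right)}}{96} = \frac{2 \left(3 + 2916\right)}{-51 + \left(3 + 2916\right)} \frac{1}{96} = 2 \cdot 2919 \frac{1}{-51 + 2919} \cdot \frac{1}{96} = 2 \cdot 2919 \cdot \frac{1}{2868} \cdot \frac{1}{96} = \frac{973}{478} \cdot \frac{1}{96} = \frac{973}{45888}$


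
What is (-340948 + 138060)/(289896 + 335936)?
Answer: -25361/78229 ≈ -0.32419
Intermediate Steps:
(-340948 + 138060)/(289896 + 335936) = -202888/625832 = -202888*1/625832 = -25361/78229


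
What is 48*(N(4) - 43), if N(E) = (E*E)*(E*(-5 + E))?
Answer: -5136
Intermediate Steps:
N(E) = E**3*(-5 + E) (N(E) = E**2*(E*(-5 + E)) = E**3*(-5 + E))
48*(N(4) - 43) = 48*(4**3*(-5 + 4) - 43) = 48*(64*(-1) - 43) = 48*(-64 - 43) = 48*(-107) = -5136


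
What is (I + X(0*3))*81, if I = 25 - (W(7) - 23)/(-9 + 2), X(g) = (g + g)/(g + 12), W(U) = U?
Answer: 12879/7 ≈ 1839.9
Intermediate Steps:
X(g) = 2*g/(12 + g) (X(g) = (2*g)/(12 + g) = 2*g/(12 + g))
I = 159/7 (I = 25 - (7 - 23)/(-9 + 2) = 25 - (-16)/(-7) = 25 - (-16)*(-1)/7 = 25 - 1*16/7 = 25 - 16/7 = 159/7 ≈ 22.714)
(I + X(0*3))*81 = (159/7 + 2*(0*3)/(12 + 0*3))*81 = (159/7 + 2*0/(12 + 0))*81 = (159/7 + 2*0/12)*81 = (159/7 + 2*0*(1/12))*81 = (159/7 + 0)*81 = (159/7)*81 = 12879/7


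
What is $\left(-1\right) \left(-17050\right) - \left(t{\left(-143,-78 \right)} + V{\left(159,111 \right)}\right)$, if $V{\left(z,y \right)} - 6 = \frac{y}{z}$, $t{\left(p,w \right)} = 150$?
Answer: $\frac{895345}{53} \approx 16893.0$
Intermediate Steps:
$V{\left(z,y \right)} = 6 + \frac{y}{z}$
$\left(-1\right) \left(-17050\right) - \left(t{\left(-143,-78 \right)} + V{\left(159,111 \right)}\right) = \left(-1\right) \left(-17050\right) - \left(150 + \left(6 + \frac{111}{159}\right)\right) = 17050 - \left(150 + \left(6 + 111 \cdot \frac{1}{159}\right)\right) = 17050 - \left(150 + \left(6 + \frac{37}{53}\right)\right) = 17050 - \left(150 + \frac{355}{53}\right) = 17050 - \frac{8305}{53} = \frac{895345}{53}$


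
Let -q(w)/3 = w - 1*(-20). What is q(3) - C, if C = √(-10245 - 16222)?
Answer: -69 - I*√26467 ≈ -69.0 - 162.69*I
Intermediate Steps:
q(w) = -60 - 3*w (q(w) = -3*(w - 1*(-20)) = -3*(w + 20) = -3*(20 + w) = -60 - 3*w)
C = I*√26467 (C = √(-26467) = I*√26467 ≈ 162.69*I)
q(3) - C = (-60 - 3*3) - I*√26467 = (-60 - 9) - I*√26467 = -69 - I*√26467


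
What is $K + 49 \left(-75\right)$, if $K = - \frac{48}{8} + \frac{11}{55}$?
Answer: $- \frac{18404}{5} \approx -3680.8$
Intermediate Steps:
$K = - \frac{29}{5}$ ($K = \left(-48\right) \frac{1}{8} + 11 \cdot \frac{1}{55} = -6 + \frac{1}{5} = - \frac{29}{5} \approx -5.8$)
$K + 49 \left(-75\right) = - \frac{29}{5} + 49 \left(-75\right) = - \frac{29}{5} - 3675 = - \frac{18404}{5}$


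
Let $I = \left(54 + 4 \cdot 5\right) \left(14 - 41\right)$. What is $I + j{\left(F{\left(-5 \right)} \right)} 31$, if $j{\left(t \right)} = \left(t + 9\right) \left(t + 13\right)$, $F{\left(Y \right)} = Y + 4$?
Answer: $978$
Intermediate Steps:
$F{\left(Y \right)} = 4 + Y$
$j{\left(t \right)} = \left(9 + t\right) \left(13 + t\right)$
$I = -1998$ ($I = \left(54 + 20\right) \left(-27\right) = 74 \left(-27\right) = -1998$)
$I + j{\left(F{\left(-5 \right)} \right)} 31 = -1998 + \left(117 + \left(4 - 5\right)^{2} + 22 \left(4 - 5\right)\right) 31 = -1998 + \left(117 + \left(-1\right)^{2} + 22 \left(-1\right)\right) 31 = -1998 + \left(117 + 1 - 22\right) 31 = -1998 + 96 \cdot 31 = -1998 + 2976 = 978$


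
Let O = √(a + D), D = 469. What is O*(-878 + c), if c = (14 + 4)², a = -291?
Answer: -554*√178 ≈ -7391.3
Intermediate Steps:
c = 324 (c = 18² = 324)
O = √178 (O = √(-291 + 469) = √178 ≈ 13.342)
O*(-878 + c) = √178*(-878 + 324) = √178*(-554) = -554*√178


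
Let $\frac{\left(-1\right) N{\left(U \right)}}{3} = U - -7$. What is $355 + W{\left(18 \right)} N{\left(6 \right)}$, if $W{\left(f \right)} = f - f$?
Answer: $355$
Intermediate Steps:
$W{\left(f \right)} = 0$
$N{\left(U \right)} = -21 - 3 U$ ($N{\left(U \right)} = - 3 \left(U - -7\right) = - 3 \left(U + 7\right) = - 3 \left(7 + U\right) = -21 - 3 U$)
$355 + W{\left(18 \right)} N{\left(6 \right)} = 355 + 0 \left(-21 - 18\right) = 355 + 0 \left(-39\right) = 355 + 0 = 355$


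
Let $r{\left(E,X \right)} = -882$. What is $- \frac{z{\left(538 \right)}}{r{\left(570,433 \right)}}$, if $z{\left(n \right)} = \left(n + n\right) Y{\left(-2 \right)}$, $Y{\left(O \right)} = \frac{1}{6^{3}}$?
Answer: $\frac{269}{47628} \approx 0.0056479$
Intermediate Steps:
$Y{\left(O \right)} = \frac{1}{216}$
$z{\left(n \right)} = \frac{n}{108}$ ($z{\left(n \right)} = \left(n + n\right) \frac{1}{216} = 2 n \frac{1}{216} = \frac{n}{108}$)
$- \frac{z{\left(538 \right)}}{r{\left(570,433 \right)}} = - \frac{\frac{1}{108} \cdot 538}{-882} = - \frac{269 \left(-1\right)}{54 \cdot 882} = \left(-1\right) \left(- \frac{269}{47628}\right) = \frac{269}{47628}$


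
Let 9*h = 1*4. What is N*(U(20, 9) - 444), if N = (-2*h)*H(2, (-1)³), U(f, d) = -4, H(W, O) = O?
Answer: -3584/9 ≈ -398.22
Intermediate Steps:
h = 4/9 (h = (1*4)/9 = (⅑)*4 = 4/9 ≈ 0.44444)
N = 8/9 (N = -2*4/9*(-1)³ = -8/9*(-1) = 8/9 ≈ 0.88889)
N*(U(20, 9) - 444) = 8*(-4 - 444)/9 = (8/9)*(-448) = -3584/9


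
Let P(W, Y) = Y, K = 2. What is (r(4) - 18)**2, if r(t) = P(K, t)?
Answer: 196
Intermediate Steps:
r(t) = t
(r(4) - 18)**2 = (4 - 18)**2 = (-14)**2 = 196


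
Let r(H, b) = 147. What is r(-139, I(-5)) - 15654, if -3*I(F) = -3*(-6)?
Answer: -15507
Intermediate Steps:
I(F) = -6 (I(F) = -(-1)*(-6) = -⅓*18 = -6)
r(-139, I(-5)) - 15654 = 147 - 15654 = -15507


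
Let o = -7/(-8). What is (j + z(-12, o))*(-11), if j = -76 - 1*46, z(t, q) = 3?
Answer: 1309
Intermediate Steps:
o = 7/8 (o = -7*(-1/8) = 7/8 ≈ 0.87500)
j = -122 (j = -76 - 46 = -122)
(j + z(-12, o))*(-11) = (-122 + 3)*(-11) = -119*(-11) = 1309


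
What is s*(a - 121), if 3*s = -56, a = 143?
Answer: -1232/3 ≈ -410.67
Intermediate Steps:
s = -56/3 (s = (⅓)*(-56) = -56/3 ≈ -18.667)
s*(a - 121) = -56*(143 - 121)/3 = -56/3*22 = -1232/3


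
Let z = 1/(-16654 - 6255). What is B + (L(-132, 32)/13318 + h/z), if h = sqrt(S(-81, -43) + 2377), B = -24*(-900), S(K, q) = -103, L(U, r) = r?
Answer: 143834416/6659 - 22909*sqrt(2274) ≈ -1.0709e+6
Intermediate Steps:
B = 21600
h = sqrt(2274) (h = sqrt(-103 + 2377) = sqrt(2274) ≈ 47.686)
z = -1/22909 (z = 1/(-22909) = -1/22909 ≈ -4.3651e-5)
B + (L(-132, 32)/13318 + h/z) = 21600 + (32/13318 + sqrt(2274)/(-1/22909)) = 21600 + (32*(1/13318) + sqrt(2274)*(-22909)) = 21600 + (16/6659 - 22909*sqrt(2274)) = 143834416/6659 - 22909*sqrt(2274)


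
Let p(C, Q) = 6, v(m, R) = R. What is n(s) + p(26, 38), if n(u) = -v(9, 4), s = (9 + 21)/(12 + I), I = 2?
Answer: 2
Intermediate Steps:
s = 15/7 (s = (9 + 21)/(12 + 2) = 30/14 = 30*(1/14) = 15/7 ≈ 2.1429)
n(u) = -4 (n(u) = -1*4 = -4)
n(s) + p(26, 38) = -4 + 6 = 2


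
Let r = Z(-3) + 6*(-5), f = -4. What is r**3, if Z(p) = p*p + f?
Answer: -15625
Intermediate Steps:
Z(p) = -4 + p**2 (Z(p) = p*p - 4 = p**2 - 4 = -4 + p**2)
r = -25 (r = (-4 + (-3)**2) + 6*(-5) = (-4 + 9) - 30 = 5 - 30 = -25)
r**3 = (-25)**3 = -15625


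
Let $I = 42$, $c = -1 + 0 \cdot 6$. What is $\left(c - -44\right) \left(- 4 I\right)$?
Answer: $-7224$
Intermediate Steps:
$c = -1$ ($c = -1 + 0 = -1$)
$\left(c - -44\right) \left(- 4 I\right) = \left(-1 - -44\right) \left(\left(-4\right) 42\right) = \left(-1 + 44\right) \left(-168\right) = 43 \left(-168\right) = -7224$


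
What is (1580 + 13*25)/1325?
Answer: 381/265 ≈ 1.4377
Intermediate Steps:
(1580 + 13*25)/1325 = (1580 + 325)/1325 = (1/1325)*1905 = 381/265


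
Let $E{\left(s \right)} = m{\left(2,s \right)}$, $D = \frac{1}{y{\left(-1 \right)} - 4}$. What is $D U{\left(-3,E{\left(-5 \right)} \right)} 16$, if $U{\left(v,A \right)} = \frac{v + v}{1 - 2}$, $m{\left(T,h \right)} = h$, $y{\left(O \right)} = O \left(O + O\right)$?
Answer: $-48$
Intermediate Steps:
$y{\left(O \right)} = 2 O^{2}$ ($y{\left(O \right)} = O 2 O = 2 O^{2}$)
$D = - \frac{1}{2}$ ($D = \frac{1}{2 \left(-1\right)^{2} - 4} = \frac{1}{2 \cdot 1 - 4} = \frac{1}{2 - 4} = \frac{1}{-2} = - \frac{1}{2} \approx -0.5$)
$E{\left(s \right)} = s$
$U{\left(v,A \right)} = - 2 v$ ($U{\left(v,A \right)} = \frac{2 v}{-1} = 2 v \left(-1\right) = - 2 v$)
$D U{\left(-3,E{\left(-5 \right)} \right)} 16 = - \frac{\left(-2\right) \left(-3\right)}{2} \cdot 16 = \left(- \frac{1}{2}\right) 6 \cdot 16 = \left(-3\right) 16 = -48$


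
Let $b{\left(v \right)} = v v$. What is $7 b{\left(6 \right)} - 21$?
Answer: $231$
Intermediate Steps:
$b{\left(v \right)} = v^{2}$
$7 b{\left(6 \right)} - 21 = 7 \cdot 6^{2} - 21 = 7 \cdot 36 - 21 = 252 - 21 = 231$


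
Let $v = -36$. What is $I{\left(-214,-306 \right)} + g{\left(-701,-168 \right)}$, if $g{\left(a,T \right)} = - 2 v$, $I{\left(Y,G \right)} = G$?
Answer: $-234$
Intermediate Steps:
$g{\left(a,T \right)} = 72$ ($g{\left(a,T \right)} = \left(-2\right) \left(-36\right) = 72$)
$I{\left(-214,-306 \right)} + g{\left(-701,-168 \right)} = -306 + 72 = -234$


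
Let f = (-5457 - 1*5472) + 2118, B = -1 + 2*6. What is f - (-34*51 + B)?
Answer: -7088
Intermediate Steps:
B = 11 (B = -1 + 12 = 11)
f = -8811 (f = (-5457 - 5472) + 2118 = -10929 + 2118 = -8811)
f - (-34*51 + B) = -8811 - (-34*51 + 11) = -8811 - (-1734 + 11) = -8811 - 1*(-1723) = -8811 + 1723 = -7088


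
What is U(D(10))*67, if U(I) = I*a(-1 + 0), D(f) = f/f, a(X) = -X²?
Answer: -67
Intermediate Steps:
D(f) = 1
U(I) = -I (U(I) = I*(-(-1 + 0)²) = I*(-1*(-1)²) = I*(-1*1) = I*(-1) = -I)
U(D(10))*67 = -1*1*67 = -1*67 = -67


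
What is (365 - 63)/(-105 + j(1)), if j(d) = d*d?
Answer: -151/52 ≈ -2.9038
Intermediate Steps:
j(d) = d²
(365 - 63)/(-105 + j(1)) = (365 - 63)/(-105 + 1²) = 302/(-105 + 1) = 302/(-104) = 302*(-1/104) = -151/52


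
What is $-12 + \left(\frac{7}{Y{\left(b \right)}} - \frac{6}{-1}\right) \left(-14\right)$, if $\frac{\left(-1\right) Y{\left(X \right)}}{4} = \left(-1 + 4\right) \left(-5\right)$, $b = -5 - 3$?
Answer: $- \frac{2929}{30} \approx -97.633$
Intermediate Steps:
$b = -8$ ($b = -5 - 3 = -8$)
$Y{\left(X \right)} = 60$ ($Y{\left(X \right)} = - 4 \left(-1 + 4\right) \left(-5\right) = - 4 \cdot 3 \left(-5\right) = \left(-4\right) \left(-15\right) = 60$)
$-12 + \left(\frac{7}{Y{\left(b \right)}} - \frac{6}{-1}\right) \left(-14\right) = -12 + \left(\frac{7}{60} - \frac{6}{-1}\right) \left(-14\right) = -12 + \left(7 \cdot \frac{1}{60} - -6\right) \left(-14\right) = -12 + \left(\frac{7}{60} + 6\right) \left(-14\right) = -12 + \frac{367}{60} \left(-14\right) = -12 - \frac{2569}{30} = - \frac{2929}{30}$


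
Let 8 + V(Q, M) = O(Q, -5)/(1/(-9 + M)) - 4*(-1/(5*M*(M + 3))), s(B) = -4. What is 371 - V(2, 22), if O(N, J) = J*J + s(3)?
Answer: 145748/1375 ≈ 106.00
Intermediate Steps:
O(N, J) = -4 + J² (O(N, J) = J*J - 4 = J² - 4 = -4 + J²)
V(Q, M) = -197 + 21*M - 4/(M*(-15 - 5*M)) (V(Q, M) = -8 + ((-4 + (-5)²)/(1/(-9 + M)) - 4*(-1/(5*M*(M + 3)))) = -8 + ((-4 + 25)*(-9 + M) - 4*(-1/(5*M*(3 + M)))) = -8 + (21*(-9 + M) - 4*1/(M*(-15 - 5*M))) = -8 + ((-189 + 21*M) - 4/(M*(-15 - 5*M))) = -8 + (-189 + 21*M - 4/(M*(-15 - 5*M))) = -197 + 21*M - 4/(M*(-15 - 5*M)))
371 - V(2, 22) = 371 - (4 - 2955*22 - 670*22² + 105*22³)/(5*22*(3 + 22)) = 371 - (4 - 65010 - 670*484 + 105*10648)/(5*22*25) = 371 - (4 - 65010 - 324280 + 1118040)/(5*22*25) = 371 - 728754/(5*22*25) = 371 - 1*364377/1375 = 371 - 364377/1375 = 145748/1375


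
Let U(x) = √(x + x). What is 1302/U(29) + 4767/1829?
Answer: 4767/1829 + 651*√58/29 ≈ 173.57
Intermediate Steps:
U(x) = √2*√x (U(x) = √(2*x) = √2*√x)
1302/U(29) + 4767/1829 = 1302/((√2*√29)) + 4767/1829 = 1302/(√58) + 4767*(1/1829) = 1302*(√58/58) + 4767/1829 = 651*√58/29 + 4767/1829 = 4767/1829 + 651*√58/29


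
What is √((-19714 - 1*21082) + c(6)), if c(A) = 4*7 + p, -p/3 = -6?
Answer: 5*I*√1630 ≈ 201.87*I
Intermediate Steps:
p = 18 (p = -3*(-6) = 18)
c(A) = 46 (c(A) = 4*7 + 18 = 28 + 18 = 46)
√((-19714 - 1*21082) + c(6)) = √((-19714 - 1*21082) + 46) = √((-19714 - 21082) + 46) = √(-40796 + 46) = √(-40750) = 5*I*√1630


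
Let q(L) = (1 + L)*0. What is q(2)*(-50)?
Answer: 0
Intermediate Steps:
q(L) = 0
q(2)*(-50) = 0*(-50) = 0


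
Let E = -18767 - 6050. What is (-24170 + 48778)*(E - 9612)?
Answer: -847228832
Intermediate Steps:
E = -24817
(-24170 + 48778)*(E - 9612) = (-24170 + 48778)*(-24817 - 9612) = 24608*(-34429) = -847228832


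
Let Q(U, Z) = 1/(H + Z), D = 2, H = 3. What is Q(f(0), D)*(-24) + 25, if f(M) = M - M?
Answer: 101/5 ≈ 20.200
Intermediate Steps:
f(M) = 0
Q(U, Z) = 1/(3 + Z)
Q(f(0), D)*(-24) + 25 = -24/(3 + 2) + 25 = -24/5 + 25 = 101/5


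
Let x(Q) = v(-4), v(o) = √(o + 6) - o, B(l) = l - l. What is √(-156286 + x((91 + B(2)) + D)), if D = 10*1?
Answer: √(-156282 + √2) ≈ 395.32*I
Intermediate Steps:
B(l) = 0
v(o) = √(6 + o) - o
D = 10
x(Q) = 4 + √2 (x(Q) = √(6 - 4) - 1*(-4) = √2 + 4 = 4 + √2)
√(-156286 + x((91 + B(2)) + D)) = √(-156286 + (4 + √2)) = √(-156282 + √2)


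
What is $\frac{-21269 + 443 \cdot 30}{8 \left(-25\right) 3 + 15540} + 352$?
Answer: $\frac{5250901}{14940} \approx 351.47$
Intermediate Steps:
$\frac{-21269 + 443 \cdot 30}{8 \left(-25\right) 3 + 15540} + 352 = \frac{-21269 + 13290}{\left(-200\right) 3 + 15540} + 352 = - \frac{7979}{-600 + 15540} + 352 = - \frac{7979}{14940} + 352 = \frac{5250901}{14940}$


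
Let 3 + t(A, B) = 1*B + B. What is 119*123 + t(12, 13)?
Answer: 14660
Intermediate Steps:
t(A, B) = -3 + 2*B (t(A, B) = -3 + (1*B + B) = -3 + (B + B) = -3 + 2*B)
119*123 + t(12, 13) = 119*123 + (-3 + 2*13) = 14637 + (-3 + 26) = 14637 + 23 = 14660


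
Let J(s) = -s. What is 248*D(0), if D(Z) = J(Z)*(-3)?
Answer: 0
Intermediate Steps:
D(Z) = 3*Z (D(Z) = -Z*(-3) = 3*Z)
248*D(0) = 248*(3*0) = 248*0 = 0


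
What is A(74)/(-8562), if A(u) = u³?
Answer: -202612/4281 ≈ -47.328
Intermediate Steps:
A(74)/(-8562) = 74³/(-8562) = 405224*(-1/8562) = -202612/4281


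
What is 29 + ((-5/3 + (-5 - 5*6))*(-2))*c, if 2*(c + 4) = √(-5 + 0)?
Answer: -793/3 + 110*I*√5/3 ≈ -264.33 + 81.989*I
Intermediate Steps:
c = -4 + I*√5/2 (c = -4 + √(-5 + 0)/2 = -4 + √(-5)/2 = -4 + (I*√5)/2 = -4 + I*√5/2 ≈ -4.0 + 1.118*I)
29 + ((-5/3 + (-5 - 5*6))*(-2))*c = 29 + ((-5/3 + (-5 - 5*6))*(-2))*(-4 + I*√5/2) = 29 + ((-5*⅓ + (-5 - 30))*(-2))*(-4 + I*√5/2) = 29 + ((-5/3 - 35)*(-2))*(-4 + I*√5/2) = 29 + (-110/3*(-2))*(-4 + I*√5/2) = 29 + 220*(-4 + I*√5/2)/3 = 29 + (-880/3 + 110*I*√5/3) = -793/3 + 110*I*√5/3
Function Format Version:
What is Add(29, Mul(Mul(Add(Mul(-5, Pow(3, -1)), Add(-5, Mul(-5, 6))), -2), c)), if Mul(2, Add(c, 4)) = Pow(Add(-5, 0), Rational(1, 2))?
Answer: Add(Rational(-793, 3), Mul(Rational(110, 3), I, Pow(5, Rational(1, 2)))) ≈ Add(-264.33, Mul(81.989, I))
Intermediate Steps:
c = Add(-4, Mul(Rational(1, 2), I, Pow(5, Rational(1, 2)))) (c = Add(-4, Mul(Rational(1, 2), Pow(Add(-5, 0), Rational(1, 2)))) = Add(-4, Mul(Rational(1, 2), Pow(-5, Rational(1, 2)))) = Add(-4, Mul(Rational(1, 2), Mul(I, Pow(5, Rational(1, 2))))) = Add(-4, Mul(Rational(1, 2), I, Pow(5, Rational(1, 2)))) ≈ Add(-4.0000, Mul(1.1180, I)))
Add(29, Mul(Mul(Add(Mul(-5, Pow(3, -1)), Add(-5, Mul(-5, 6))), -2), c)) = Add(29, Mul(Mul(Add(Mul(-5, Pow(3, -1)), Add(-5, Mul(-5, 6))), -2), Add(-4, Mul(Rational(1, 2), I, Pow(5, Rational(1, 2)))))) = Add(29, Mul(Mul(Add(Mul(-5, Rational(1, 3)), Add(-5, -30)), -2), Add(-4, Mul(Rational(1, 2), I, Pow(5, Rational(1, 2)))))) = Add(29, Mul(Mul(Add(Rational(-5, 3), -35), -2), Add(-4, Mul(Rational(1, 2), I, Pow(5, Rational(1, 2)))))) = Add(29, Mul(Mul(Rational(-110, 3), -2), Add(-4, Mul(Rational(1, 2), I, Pow(5, Rational(1, 2)))))) = Add(29, Mul(Rational(220, 3), Add(-4, Mul(Rational(1, 2), I, Pow(5, Rational(1, 2)))))) = Add(29, Add(Rational(-880, 3), Mul(Rational(110, 3), I, Pow(5, Rational(1, 2))))) = Add(Rational(-793, 3), Mul(Rational(110, 3), I, Pow(5, Rational(1, 2))))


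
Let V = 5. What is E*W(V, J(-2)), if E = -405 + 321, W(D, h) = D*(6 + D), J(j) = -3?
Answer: -4620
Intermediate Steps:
E = -84
E*W(V, J(-2)) = -420*(6 + 5) = -420*11 = -84*55 = -4620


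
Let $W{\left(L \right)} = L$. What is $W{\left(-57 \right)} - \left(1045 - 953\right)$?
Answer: $-149$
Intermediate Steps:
$W{\left(-57 \right)} - \left(1045 - 953\right) = -57 - \left(1045 - 953\right) = -57 - 92 = -149$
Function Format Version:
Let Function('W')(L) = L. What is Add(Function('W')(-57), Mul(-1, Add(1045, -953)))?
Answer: -149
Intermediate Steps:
Add(Function('W')(-57), Mul(-1, Add(1045, -953))) = Add(-57, Mul(-1, Add(1045, -953))) = Add(-57, Mul(-1, 92)) = Add(-57, -92) = -149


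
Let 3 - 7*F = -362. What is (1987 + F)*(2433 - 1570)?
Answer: 12318462/7 ≈ 1.7598e+6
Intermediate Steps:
F = 365/7 (F = 3/7 - ⅐*(-362) = 3/7 + 362/7 = 365/7 ≈ 52.143)
(1987 + F)*(2433 - 1570) = (1987 + 365/7)*(2433 - 1570) = (14274/7)*863 = 12318462/7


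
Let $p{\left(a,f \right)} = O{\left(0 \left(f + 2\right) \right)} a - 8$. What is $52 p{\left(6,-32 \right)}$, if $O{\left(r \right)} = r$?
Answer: $-416$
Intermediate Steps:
$p{\left(a,f \right)} = -8$ ($p{\left(a,f \right)} = 0 \left(f + 2\right) a - 8 = 0 \left(2 + f\right) a - 8 = 0 a - 8 = 0 - 8 = -8$)
$52 p{\left(6,-32 \right)} = 52 \left(-8\right) = -416$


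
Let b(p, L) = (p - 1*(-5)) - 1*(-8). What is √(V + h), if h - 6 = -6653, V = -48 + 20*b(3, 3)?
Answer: 5*I*√255 ≈ 79.844*I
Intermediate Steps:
b(p, L) = 13 + p (b(p, L) = (p + 5) + 8 = (5 + p) + 8 = 13 + p)
V = 272 (V = -48 + 20*(13 + 3) = -48 + 20*16 = -48 + 320 = 272)
h = -6647 (h = 6 - 6653 = -6647)
√(V + h) = √(272 - 6647) = √(-6375) = 5*I*√255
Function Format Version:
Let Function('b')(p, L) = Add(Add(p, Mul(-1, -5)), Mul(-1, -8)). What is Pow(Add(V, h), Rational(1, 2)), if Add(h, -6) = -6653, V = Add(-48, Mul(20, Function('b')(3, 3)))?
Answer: Mul(5, I, Pow(255, Rational(1, 2))) ≈ Mul(79.844, I)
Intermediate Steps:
Function('b')(p, L) = Add(13, p) (Function('b')(p, L) = Add(Add(p, 5), 8) = Add(Add(5, p), 8) = Add(13, p))
V = 272 (V = Add(-48, Mul(20, Add(13, 3))) = Add(-48, Mul(20, 16)) = Add(-48, 320) = 272)
h = -6647 (h = Add(6, -6653) = -6647)
Pow(Add(V, h), Rational(1, 2)) = Pow(Add(272, -6647), Rational(1, 2)) = Pow(-6375, Rational(1, 2)) = Mul(5, I, Pow(255, Rational(1, 2)))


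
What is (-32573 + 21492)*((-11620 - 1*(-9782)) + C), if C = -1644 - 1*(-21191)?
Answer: -196233429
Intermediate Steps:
C = 19547 (C = -1644 + 21191 = 19547)
(-32573 + 21492)*((-11620 - 1*(-9782)) + C) = (-32573 + 21492)*((-11620 - 1*(-9782)) + 19547) = -11081*((-11620 + 9782) + 19547) = -11081*(-1838 + 19547) = -11081*17709 = -196233429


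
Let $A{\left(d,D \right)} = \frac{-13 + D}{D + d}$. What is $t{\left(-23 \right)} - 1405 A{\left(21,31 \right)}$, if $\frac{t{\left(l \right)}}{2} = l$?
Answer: $- \frac{13841}{26} \approx -532.35$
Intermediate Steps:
$t{\left(l \right)} = 2 l$
$A{\left(d,D \right)} = \frac{-13 + D}{D + d}$
$t{\left(-23 \right)} - 1405 A{\left(21,31 \right)} = 2 \left(-23\right) - 1405 \frac{-13 + 31}{31 + 21} = -46 - 1405 \cdot \frac{1}{52} \cdot 18 = -46 - \frac{12645}{26} = - \frac{13841}{26}$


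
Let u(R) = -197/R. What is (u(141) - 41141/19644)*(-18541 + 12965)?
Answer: 4493674702/230817 ≈ 19469.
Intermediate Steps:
(u(141) - 41141/19644)*(-18541 + 12965) = (-197/141 - 41141/19644)*(-18541 + 12965) = (-197*1/141 - 41141*1/19644)*(-5576) = (-197/141 - 41141/19644)*(-5576) = -3223583/923268*(-5576) = 4493674702/230817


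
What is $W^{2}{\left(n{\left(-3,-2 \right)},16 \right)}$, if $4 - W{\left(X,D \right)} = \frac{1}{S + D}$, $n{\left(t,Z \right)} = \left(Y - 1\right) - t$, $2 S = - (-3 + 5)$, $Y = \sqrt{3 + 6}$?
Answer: $\frac{3481}{225} \approx 15.471$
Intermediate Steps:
$Y = 3$ ($Y = \sqrt{9} = 3$)
$S = -1$ ($S = \frac{\left(-1\right) \left(-3 + 5\right)}{2} = \frac{\left(-1\right) 2}{2} = \frac{1}{2} \left(-2\right) = -1$)
$n{\left(t,Z \right)} = 2 - t$ ($n{\left(t,Z \right)} = \left(3 - 1\right) - t = 2 - t$)
$W{\left(X,D \right)} = 4 - \frac{1}{-1 + D}$
$W^{2}{\left(n{\left(-3,-2 \right)},16 \right)} = \left(\frac{-5 + 4 \cdot 16}{-1 + 16}\right)^{2} = \left(\frac{-5 + 64}{15}\right)^{2} = \left(\frac{1}{15} \cdot 59\right)^{2} = \left(\frac{59}{15}\right)^{2} = \frac{3481}{225}$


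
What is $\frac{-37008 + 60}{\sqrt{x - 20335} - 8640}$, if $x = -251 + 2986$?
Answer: $\frac{997596}{233335} + \frac{9237 i \sqrt{11}}{466670} \approx 4.2754 + 0.065647 i$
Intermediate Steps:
$x = 2735$
$\frac{-37008 + 60}{\sqrt{x - 20335} - 8640} = \frac{-37008 + 60}{\sqrt{2735 - 20335} - 8640} = - \frac{36948}{\sqrt{-17600} - 8640} = - \frac{36948}{40 i \sqrt{11} - 8640} = - \frac{36948}{-8640 + 40 i \sqrt{11}}$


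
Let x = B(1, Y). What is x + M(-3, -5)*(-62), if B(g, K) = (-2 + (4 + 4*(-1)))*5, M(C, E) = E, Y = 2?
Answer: 300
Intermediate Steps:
B(g, K) = -10 (B(g, K) = (-2 + (4 - 4))*5 = (-2 + 0)*5 = -2*5 = -10)
x = -10
x + M(-3, -5)*(-62) = -10 - 5*(-62) = -10 + 310 = 300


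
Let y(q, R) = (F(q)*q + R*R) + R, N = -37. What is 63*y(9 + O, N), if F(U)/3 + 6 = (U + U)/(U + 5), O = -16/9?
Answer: 850731/11 ≈ 77339.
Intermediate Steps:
O = -16/9 (O = -16*⅑ = -16/9 ≈ -1.7778)
F(U) = -18 + 6*U/(5 + U) (F(U) = -18 + 3*((U + U)/(U + 5)) = -18 + 3*((2*U)/(5 + U)) = -18 + 3*(2*U/(5 + U)) = -18 + 6*U/(5 + U))
y(q, R) = R + R² + 6*q*(-15 - 2*q)/(5 + q) (y(q, R) = ((6*(-15 - 2*q)/(5 + q))*q + R*R) + R = (6*q*(-15 - 2*q)/(5 + q) + R²) + R = (R² + 6*q*(-15 - 2*q)/(5 + q)) + R = R + R² + 6*q*(-15 - 2*q)/(5 + q))
63*y(9 + O, N) = 63*((-6*(9 - 16/9)*(15 + 2*(9 - 16/9)) - 37*(1 - 37)*(5 + (9 - 16/9)))/(5 + (9 - 16/9))) = 63*((-6*65/9*(15 + 2*(65/9)) - 37*(-36)*(5 + 65/9))/(5 + 65/9)) = 63*((-6*65/9*(15 + 130/9) - 37*(-36)*110/9)/(110/9)) = 63*(9*(-6*65/9*265/9 + 16280)/110) = 63*(9*(-34450/27 + 16280)/110) = 63*((9/110)*(405110/27)) = 63*(40511/33) = 850731/11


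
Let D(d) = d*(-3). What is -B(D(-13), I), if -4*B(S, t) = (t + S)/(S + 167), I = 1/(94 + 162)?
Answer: 9985/210944 ≈ 0.047335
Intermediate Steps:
I = 1/256 ≈ 0.0039063
D(d) = -3*d
B(S, t) = -(S + t)/(4*(167 + S)) (B(S, t) = -(t + S)/(4*(S + 167)) = -(S + t)/(4*(167 + S)))
-B(D(-13), I) = -(-(-3)*(-13) - 1*1/256)/(4*(167 - 3*(-13))) = -(-1*39 - 1/256)/(4*(167 + 39)) = -(-39 - 1/256)/(4*206) = -(-9985)/(4*206*256) = -1*(-9985/210944) = 9985/210944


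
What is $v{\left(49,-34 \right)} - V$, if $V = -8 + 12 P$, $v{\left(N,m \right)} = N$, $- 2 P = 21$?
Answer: $183$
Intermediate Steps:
$P = - \frac{21}{2}$ ($P = \left(- \frac{1}{2}\right) 21 = - \frac{21}{2} \approx -10.5$)
$V = -134$ ($V = -8 + 12 \left(- \frac{21}{2}\right) = -8 - 126 = -134$)
$v{\left(49,-34 \right)} - V = 49 - -134 = 49 + 134 = 183$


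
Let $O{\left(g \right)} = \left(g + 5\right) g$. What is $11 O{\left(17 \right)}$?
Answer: $4114$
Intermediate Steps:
$O{\left(g \right)} = g \left(5 + g\right)$ ($O{\left(g \right)} = \left(5 + g\right) g = g \left(5 + g\right)$)
$11 O{\left(17 \right)} = 11 \cdot 17 \left(5 + 17\right) = 11 \cdot 17 \cdot 22 = 11 \cdot 374 = 4114$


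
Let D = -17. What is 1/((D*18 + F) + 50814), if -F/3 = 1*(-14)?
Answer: 1/50550 ≈ 1.9782e-5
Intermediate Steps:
F = 42 (F = -3*(-14) = 42)
1/((D*18 + F) + 50814) = 1/((-17*18 + 42) + 50814) = 1/((-306 + 42) + 50814) = 1/(-264 + 50814) = 1/50550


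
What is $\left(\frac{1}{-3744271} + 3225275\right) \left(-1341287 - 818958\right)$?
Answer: $- \frac{26087774577365973380}{3744271} \approx -6.9674 \cdot 10^{12}$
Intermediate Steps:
$\left(\frac{1}{-3744271} + 3225275\right) \left(-1341287 - 818958\right) = \left(- \frac{1}{3744271} + 3225275\right) \left(-2160245\right) = \frac{12076303649524}{3744271} \left(-2160245\right) = - \frac{26087774577365973380}{3744271}$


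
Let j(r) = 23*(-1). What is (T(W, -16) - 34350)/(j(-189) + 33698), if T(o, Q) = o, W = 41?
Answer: -34309/33675 ≈ -1.0188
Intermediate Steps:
j(r) = -23
(T(W, -16) - 34350)/(j(-189) + 33698) = (41 - 34350)/(-23 + 33698) = -34309/33675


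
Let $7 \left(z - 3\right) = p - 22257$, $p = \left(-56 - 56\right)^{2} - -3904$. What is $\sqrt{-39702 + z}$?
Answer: $\frac{i \sqrt{1985914}}{7} \approx 201.32 i$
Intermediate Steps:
$p = 16448$ ($p = \left(-112\right)^{2} + 3904 = 12544 + 3904 = 16448$)
$z = - \frac{5788}{7}$ ($z = 3 + \frac{16448 - 22257}{7} = 3 + \frac{1}{7} \left(-5809\right) = 3 - \frac{5809}{7} = - \frac{5788}{7} \approx -826.86$)
$\sqrt{-39702 + z} = \sqrt{-39702 - \frac{5788}{7}} = \sqrt{- \frac{283702}{7}} = \frac{i \sqrt{1985914}}{7}$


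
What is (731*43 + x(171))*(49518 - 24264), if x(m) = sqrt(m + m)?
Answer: 793808982 + 75762*sqrt(38) ≈ 7.9428e+8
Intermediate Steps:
x(m) = sqrt(2)*sqrt(m) (x(m) = sqrt(2*m) = sqrt(2)*sqrt(m))
(731*43 + x(171))*(49518 - 24264) = (731*43 + sqrt(2)*sqrt(171))*(49518 - 24264) = (31433 + sqrt(2)*(3*sqrt(19)))*25254 = (31433 + 3*sqrt(38))*25254 = 793808982 + 75762*sqrt(38)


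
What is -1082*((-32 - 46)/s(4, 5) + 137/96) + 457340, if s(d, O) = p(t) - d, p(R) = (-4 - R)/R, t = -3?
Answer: 228507209/528 ≈ 4.3278e+5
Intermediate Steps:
p(R) = (-4 - R)/R
s(d, O) = ⅓ - d (s(d, O) = (-4 - 1*(-3))/(-3) - d = -(-4 + 3)/3 - d = -⅓*(-1) - d = ⅓ - d)
-1082*((-32 - 46)/s(4, 5) + 137/96) + 457340 = -1082*((-32 - 46)/(⅓ - 1*4) + 137/96) + 457340 = -1082*(-78/(⅓ - 4) + 137*(1/96)) + 457340 = -1082*(-78/(-11/3) + 137/96) + 457340 = -1082*(-78*(-3/11) + 137/96) + 457340 = -1082*(234/11 + 137/96) + 457340 = -1082*23971/1056 + 457340 = -12968311/528 + 457340 = 228507209/528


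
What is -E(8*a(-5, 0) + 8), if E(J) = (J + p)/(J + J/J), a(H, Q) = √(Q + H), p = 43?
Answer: (-8*√5 + 51*I)/(-9*I + 8*√5) ≈ -1.9426 + 1.8736*I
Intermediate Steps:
a(H, Q) = √(H + Q)
E(J) = (43 + J)/(1 + J) (E(J) = (J + 43)/(J + J/J) = (43 + J)/(J + 1) = (43 + J)/(1 + J))
-E(8*a(-5, 0) + 8) = -(43 + (8*√(-5 + 0) + 8))/(1 + (8*√(-5 + 0) + 8)) = -(43 + (8*√(-5) + 8))/(1 + (8*√(-5) + 8)) = -(43 + (8*(I*√5) + 8))/(1 + (8*(I*√5) + 8)) = -(43 + (8*I*√5 + 8))/(1 + (8*I*√5 + 8)) = -(43 + (8 + 8*I*√5))/(1 + (8 + 8*I*√5)) = -(51 + 8*I*√5)/(9 + 8*I*√5)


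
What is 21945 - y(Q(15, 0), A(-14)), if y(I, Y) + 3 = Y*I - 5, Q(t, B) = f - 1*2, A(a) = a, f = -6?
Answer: 21841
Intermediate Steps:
Q(t, B) = -8 (Q(t, B) = -6 - 1*2 = -6 - 2 = -8)
y(I, Y) = -8 + I*Y (y(I, Y) = -3 + (Y*I - 5) = -3 + (I*Y - 5) = -3 + (-5 + I*Y) = -8 + I*Y)
21945 - y(Q(15, 0), A(-14)) = 21945 - (-8 - 8*(-14)) = 21945 - (-8 + 112) = 21945 - 1*104 = 21945 - 104 = 21841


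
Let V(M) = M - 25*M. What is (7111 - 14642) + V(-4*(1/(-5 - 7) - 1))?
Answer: -7635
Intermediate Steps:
V(M) = -24*M
(7111 - 14642) + V(-4*(1/(-5 - 7) - 1)) = (7111 - 14642) - (-96)*(1/(-5 - 7) - 1) = -7531 - (-96)*(1/(-12) - 1) = -7531 - (-96)*(-1/12 - 1) = -7531 - (-96)*(-13)/12 = -7531 - 24*13/3 = -7531 - 104 = -7635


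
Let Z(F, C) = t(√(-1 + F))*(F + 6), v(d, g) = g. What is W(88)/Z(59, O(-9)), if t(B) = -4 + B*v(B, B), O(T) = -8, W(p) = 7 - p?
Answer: -3/130 ≈ -0.023077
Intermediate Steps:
t(B) = -4 + B² (t(B) = -4 + B*B = -4 + B²)
Z(F, C) = (-5 + F)*(6 + F) (Z(F, C) = (-4 + (√(-1 + F))²)*(F + 6) = (-4 + (-1 + F))*(6 + F) = (-5 + F)*(6 + F))
W(88)/Z(59, O(-9)) = (7 - 1*88)/(((-5 + 59)*(6 + 59))) = (7 - 88)/((54*65)) = -81/3510 = -81*1/3510 = -3/130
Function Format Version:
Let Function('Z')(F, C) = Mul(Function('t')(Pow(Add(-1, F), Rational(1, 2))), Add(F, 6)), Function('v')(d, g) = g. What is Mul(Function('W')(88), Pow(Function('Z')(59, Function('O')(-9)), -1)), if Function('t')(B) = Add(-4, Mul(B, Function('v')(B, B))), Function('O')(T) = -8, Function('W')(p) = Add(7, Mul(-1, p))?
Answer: Rational(-3, 130) ≈ -0.023077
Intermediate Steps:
Function('t')(B) = Add(-4, Pow(B, 2)) (Function('t')(B) = Add(-4, Mul(B, B)) = Add(-4, Pow(B, 2)))
Function('Z')(F, C) = Mul(Add(-5, F), Add(6, F)) (Function('Z')(F, C) = Mul(Add(-4, Pow(Pow(Add(-1, F), Rational(1, 2)), 2)), Add(F, 6)) = Mul(Add(-4, Add(-1, F)), Add(6, F)) = Mul(Add(-5, F), Add(6, F)))
Mul(Function('W')(88), Pow(Function('Z')(59, Function('O')(-9)), -1)) = Mul(Add(7, Mul(-1, 88)), Pow(Mul(Add(-5, 59), Add(6, 59)), -1)) = Mul(Add(7, -88), Pow(Mul(54, 65), -1)) = Mul(-81, Pow(3510, -1)) = Mul(-81, Rational(1, 3510)) = Rational(-3, 130)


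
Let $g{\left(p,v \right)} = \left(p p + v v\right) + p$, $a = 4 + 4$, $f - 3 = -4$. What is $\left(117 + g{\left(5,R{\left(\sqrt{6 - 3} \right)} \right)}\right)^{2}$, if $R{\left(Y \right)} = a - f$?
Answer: $51984$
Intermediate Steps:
$f = -1$ ($f = 3 - 4 = -1$)
$a = 8$
$R{\left(Y \right)} = 9$ ($R{\left(Y \right)} = 8 - -1 = 8 + 1 = 9$)
$g{\left(p,v \right)} = p + p^{2} + v^{2}$ ($g{\left(p,v \right)} = \left(p^{2} + v^{2}\right) + p = p + p^{2} + v^{2}$)
$\left(117 + g{\left(5,R{\left(\sqrt{6 - 3} \right)} \right)}\right)^{2} = \left(117 + \left(5 + 5^{2} + 9^{2}\right)\right)^{2} = \left(117 + \left(5 + 25 + 81\right)\right)^{2} = \left(117 + 111\right)^{2} = 228^{2} = 51984$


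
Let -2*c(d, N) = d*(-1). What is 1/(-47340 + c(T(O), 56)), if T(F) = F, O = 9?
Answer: -2/94671 ≈ -2.1126e-5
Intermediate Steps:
c(d, N) = d/2 (c(d, N) = -d*(-1)/2 = -(-1)*d/2 = d/2)
1/(-47340 + c(T(O), 56)) = 1/(-47340 + (½)*9) = 1/(-47340 + 9/2) = 1/(-94671/2) = -2/94671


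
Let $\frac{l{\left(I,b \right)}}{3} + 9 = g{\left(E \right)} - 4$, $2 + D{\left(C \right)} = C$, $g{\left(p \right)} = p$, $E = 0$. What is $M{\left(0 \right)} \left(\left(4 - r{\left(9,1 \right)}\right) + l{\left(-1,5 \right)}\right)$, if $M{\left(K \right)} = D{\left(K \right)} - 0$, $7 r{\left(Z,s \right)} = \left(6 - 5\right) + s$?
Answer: $\frac{494}{7} \approx 70.571$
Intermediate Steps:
$D{\left(C \right)} = -2 + C$
$r{\left(Z,s \right)} = \frac{1}{7} + \frac{s}{7}$ ($r{\left(Z,s \right)} = \frac{\left(6 - 5\right) + s}{7} = \frac{1 + s}{7} = \frac{1}{7} + \frac{s}{7}$)
$l{\left(I,b \right)} = -39$ ($l{\left(I,b \right)} = -27 + 3 \left(0 - 4\right) = -27 + 3 \left(-4\right) = -27 - 12 = -39$)
$M{\left(K \right)} = -2 + K$ ($M{\left(K \right)} = \left(-2 + K\right) - 0 = \left(-2 + K\right) + 0 = -2 + K$)
$M{\left(0 \right)} \left(\left(4 - r{\left(9,1 \right)}\right) + l{\left(-1,5 \right)}\right) = \left(-2 + 0\right) \left(\left(4 - \left(\frac{1}{7} + \frac{1}{7} \cdot 1\right)\right) - 39\right) = - 2 \left(\left(4 - \left(\frac{1}{7} + \frac{1}{7}\right)\right) - 39\right) = - 2 \left(\left(4 - \frac{2}{7}\right) - 39\right) = - 2 \left(\frac{26}{7} - 39\right) = \left(-2\right) \left(- \frac{247}{7}\right) = \frac{494}{7}$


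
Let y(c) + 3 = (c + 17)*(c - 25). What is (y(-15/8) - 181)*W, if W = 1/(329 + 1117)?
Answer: -12597/30848 ≈ -0.40836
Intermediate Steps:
W = 1/1446 ≈ 0.00069156
y(c) = -3 + (-25 + c)*(17 + c) (y(c) = -3 + (c + 17)*(c - 25) = -3 + (17 + c)*(-25 + c) = -3 + (-25 + c)*(17 + c))
(y(-15/8) - 181)*W = ((-428 + (-15/8)² - (-120)/8) - 181)*(1/1446) = ((-428 + (-15*⅛)² - (-120)/8) - 181)*(1/1446) = ((-428 + (-15/8)² - 8*(-15/8)) - 181)*(1/1446) = ((-428 + 225/64 + 15) - 181)*(1/1446) = (-26207/64 - 181)*(1/1446) = -37791/64*1/1446 = -12597/30848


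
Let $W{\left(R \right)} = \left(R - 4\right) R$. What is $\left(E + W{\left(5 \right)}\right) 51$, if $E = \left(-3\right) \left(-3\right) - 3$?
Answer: $561$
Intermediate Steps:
$E = 6$ ($E = 9 - 3 = 6$)
$W{\left(R \right)} = R \left(-4 + R\right)$ ($W{\left(R \right)} = \left(-4 + R\right) R = R \left(-4 + R\right)$)
$\left(E + W{\left(5 \right)}\right) 51 = \left(6 + 5 \left(-4 + 5\right)\right) 51 = \left(6 + 5 \cdot 1\right) 51 = \left(6 + 5\right) 51 = 11 \cdot 51 = 561$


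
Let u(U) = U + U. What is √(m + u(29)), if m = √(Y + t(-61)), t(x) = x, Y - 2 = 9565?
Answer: √(58 + 7*√194) ≈ 12.470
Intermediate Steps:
Y = 9567 (Y = 2 + 9565 = 9567)
u(U) = 2*U
m = 7*√194 (m = √(9567 - 61) = √9506 = 7*√194 ≈ 97.499)
√(m + u(29)) = √(7*√194 + 2*29) = √(7*√194 + 58) = √(58 + 7*√194)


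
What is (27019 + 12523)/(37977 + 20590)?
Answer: 39542/58567 ≈ 0.67516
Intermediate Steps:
(27019 + 12523)/(37977 + 20590) = 39542/58567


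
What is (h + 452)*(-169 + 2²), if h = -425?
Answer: -4455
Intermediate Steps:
(h + 452)*(-169 + 2²) = (-425 + 452)*(-169 + 2²) = 27*(-169 + 4) = 27*(-165) = -4455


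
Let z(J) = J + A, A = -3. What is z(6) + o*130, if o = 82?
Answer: 10663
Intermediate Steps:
z(J) = -3 + J (z(J) = J - 3 = -3 + J)
z(6) + o*130 = (-3 + 6) + 82*130 = 3 + 10660 = 10663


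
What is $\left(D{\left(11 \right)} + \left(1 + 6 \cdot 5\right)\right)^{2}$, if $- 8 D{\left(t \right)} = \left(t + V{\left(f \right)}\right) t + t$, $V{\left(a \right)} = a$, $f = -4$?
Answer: $400$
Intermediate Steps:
$D{\left(t \right)} = - \frac{t}{8} - \frac{t \left(-4 + t\right)}{8}$ ($D{\left(t \right)} = - \frac{\left(t - 4\right) t + t}{8} = - \frac{\left(-4 + t\right) t + t}{8} = - \frac{t \left(-4 + t\right) + t}{8} = - \frac{t + t \left(-4 + t\right)}{8} = - \frac{t}{8} - \frac{t \left(-4 + t\right)}{8}$)
$\left(D{\left(11 \right)} + \left(1 + 6 \cdot 5\right)\right)^{2} = \left(\frac{1}{8} \cdot 11 \left(3 - 11\right) + \left(1 + 6 \cdot 5\right)\right)^{2} = \left(\frac{1}{8} \cdot 11 \left(3 - 11\right) + \left(1 + 30\right)\right)^{2} = \left(\frac{1}{8} \cdot 11 \left(-8\right) + 31\right)^{2} = \left(-11 + 31\right)^{2} = 20^{2} = 400$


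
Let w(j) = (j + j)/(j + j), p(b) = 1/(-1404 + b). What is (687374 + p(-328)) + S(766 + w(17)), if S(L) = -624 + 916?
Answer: 1191037511/1732 ≈ 6.8767e+5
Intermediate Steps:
w(j) = 1 (w(j) = (2*j)/((2*j)) = (2*j)*(1/(2*j)) = 1)
S(L) = 292
(687374 + p(-328)) + S(766 + w(17)) = (687374 + 1/(-1404 - 328)) + 292 = (687374 + 1/(-1732)) + 292 = (687374 - 1/1732) + 292 = 1190531767/1732 + 292 = 1191037511/1732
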